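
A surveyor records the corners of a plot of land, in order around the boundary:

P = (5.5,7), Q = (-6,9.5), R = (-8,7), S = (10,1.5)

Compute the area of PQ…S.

54

Cross-terms: 94.25, 34, -82, 61.75  ⇒  Σ = 108
Area = |Σ|/2 = 54.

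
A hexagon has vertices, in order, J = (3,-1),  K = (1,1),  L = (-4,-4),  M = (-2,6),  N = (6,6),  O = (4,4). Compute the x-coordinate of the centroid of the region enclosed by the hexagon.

Apply the shoelace formula. First the cross-terms c_i = x_i·y_{i+1} − x_{i+1}·y_i:
  4, 0, -32, -48, 0, -16  ⇒  2A = -92, A = -46.
Then Σ (x_i + x_{i+1})·c_i = -96, so x̄ = -96 / (6·(-46)) = 8/23.

8/23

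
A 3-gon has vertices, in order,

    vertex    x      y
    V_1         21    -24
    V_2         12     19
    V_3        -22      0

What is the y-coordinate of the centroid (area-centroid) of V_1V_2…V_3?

Apply the surveyor's formula. First the cross-terms c_i = x_i·y_{i+1} − x_{i+1}·y_i:
  687, 418, 528  ⇒  2A = 1633, A = 816.5.
Then Σ (y_i + y_{i+1})·c_i = -8165, so ȳ = -8165 / (6·816.5) = -5/3.

-5/3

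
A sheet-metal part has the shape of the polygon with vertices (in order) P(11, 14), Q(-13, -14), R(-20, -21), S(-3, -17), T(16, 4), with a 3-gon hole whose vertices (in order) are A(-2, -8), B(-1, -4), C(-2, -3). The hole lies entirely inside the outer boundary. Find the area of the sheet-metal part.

366.5

Outer boundary:
P→Q: (11)(-14) − (-13)(14) = 28
Q→R: (-13)(-21) − (-20)(-14) = -7
R→S: (-20)(-17) − (-3)(-21) = 277
S→T: (-3)(4) − (16)(-17) = 260
T→P: (16)(14) − (11)(4) = 180
Σ = 738
Area = |Σ|/2 = 369.
Hole:
Apply the surveyor's formula: 2A = Σ (x_i·y_{i+1} − x_{i+1}·y_i), indices taken mod 3.
Σ = (0) + (-5) + (10) = 5
Area = |Σ|/2 = 2.5.
Net area = 369 − 2.5 = 366.5.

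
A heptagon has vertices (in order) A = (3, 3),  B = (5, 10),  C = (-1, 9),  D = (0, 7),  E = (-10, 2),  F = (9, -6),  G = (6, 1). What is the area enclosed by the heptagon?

Σ = (15) + (55) + (-7) + (70) + (42) + (45) + (15) = 235
Area = |Σ|/2 = 117.5.

117.5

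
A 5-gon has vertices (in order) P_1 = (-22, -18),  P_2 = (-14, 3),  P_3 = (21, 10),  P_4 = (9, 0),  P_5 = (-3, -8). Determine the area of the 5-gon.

Apply the surveyor's formula: 2A = Σ (x_i·y_{i+1} − x_{i+1}·y_i), indices taken mod 5.
Σ = (-318) + (-203) + (-90) + (-72) + (-122) = -805
Area = |Σ|/2 = 402.5.

402.5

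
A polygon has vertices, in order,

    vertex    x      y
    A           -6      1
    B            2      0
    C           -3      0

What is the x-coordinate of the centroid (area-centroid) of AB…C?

Apply the shoelace (surveyor's) formula. First the cross-terms c_i = x_i·y_{i+1} − x_{i+1}·y_i:
  -2, 0, -3  ⇒  2A = -5, A = -2.5.
Then Σ (x_i + x_{i+1})·c_i = 35, so x̄ = 35 / (6·(-2.5)) = -7/3.

-7/3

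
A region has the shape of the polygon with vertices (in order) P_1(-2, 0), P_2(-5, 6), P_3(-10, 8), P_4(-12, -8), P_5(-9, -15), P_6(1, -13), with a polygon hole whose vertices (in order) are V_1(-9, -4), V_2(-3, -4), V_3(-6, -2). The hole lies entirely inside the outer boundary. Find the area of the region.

Outer boundary:
Cross-terms: -12, 20, 176, 108, 132, -26  ⇒  Σ = 398
Area = |Σ|/2 = 199.
Hole:
Apply the shoelace formula: 2A = Σ (x_i·y_{i+1} − x_{i+1}·y_i), indices taken mod 3.
Σ = (24) + (-18) + (6) = 12
Area = |Σ|/2 = 6.
Net area = 199 − 6 = 193.

193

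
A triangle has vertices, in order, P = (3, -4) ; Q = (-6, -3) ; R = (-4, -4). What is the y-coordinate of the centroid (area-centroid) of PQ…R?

-11/3

Apply Gauss's area formula. First the cross-terms c_i = x_i·y_{i+1} − x_{i+1}·y_i:
  -33, 12, 28  ⇒  2A = 7, A = 3.5.
Then Σ (y_i + y_{i+1})·c_i = -77, so ȳ = -77 / (6·3.5) = -11/3.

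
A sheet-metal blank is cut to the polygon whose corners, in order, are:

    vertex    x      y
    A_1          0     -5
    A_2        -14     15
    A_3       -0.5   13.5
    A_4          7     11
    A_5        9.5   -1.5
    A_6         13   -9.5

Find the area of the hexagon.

Apply the shoelace (surveyor's) formula: 2A = Σ (x_i·y_{i+1} − x_{i+1}·y_i), indices taken mod 6.
Σ = (-70) + (-181.5) + (-100) + (-115) + (-70.75) + (-65) = -602.25
Area = |Σ|/2 = 301.125.

301.125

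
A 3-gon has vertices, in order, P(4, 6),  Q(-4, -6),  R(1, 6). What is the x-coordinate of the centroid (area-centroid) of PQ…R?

1/3

Apply the shoelace formula. First the cross-terms c_i = x_i·y_{i+1} − x_{i+1}·y_i:
  0, -18, -18  ⇒  2A = -36, A = -18.
Then Σ (x_i + x_{i+1})·c_i = -36, so x̄ = -36 / (6·(-18)) = 1/3.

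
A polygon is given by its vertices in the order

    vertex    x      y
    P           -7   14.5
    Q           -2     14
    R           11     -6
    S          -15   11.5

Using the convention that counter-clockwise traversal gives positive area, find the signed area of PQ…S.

Apply Gauss's area formula: 2A = Σ (x_i·y_{i+1} − x_{i+1}·y_i), indices taken mod 4.
P→Q: (-7)(14) − (-2)(14.5) = -69
Q→R: (-2)(-6) − (11)(14) = -142
R→S: (11)(11.5) − (-15)(-6) = 36.5
S→P: (-15)(14.5) − (-7)(11.5) = -137
Σ = -311.5
Signed area = Σ/2 = -155.75 (negative ⇒ clockwise traversal).

-155.75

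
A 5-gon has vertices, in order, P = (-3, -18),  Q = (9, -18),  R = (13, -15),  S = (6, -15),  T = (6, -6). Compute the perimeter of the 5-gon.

48

|PQ| = √((12)² + (0)²) = √144 = 12
|QR| = √((4)² + (3)²) = √25 = 5
|RS| = √((-7)² + (0)²) = √49 = 7
|ST| = √((0)² + (9)²) = √81 = 9
|TP| = √((-9)² + (-12)²) = √225 = 15
Perimeter = 12 + 5 + 7 + 9 + 15 = 48.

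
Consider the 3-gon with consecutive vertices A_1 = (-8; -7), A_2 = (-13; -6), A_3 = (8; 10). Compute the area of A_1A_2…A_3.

50.5

Apply the shoelace formula: 2A = Σ (x_i·y_{i+1} − x_{i+1}·y_i), indices taken mod 3.
Cross-terms: -43, -82, 24  ⇒  Σ = -101
Area = |Σ|/2 = 50.5.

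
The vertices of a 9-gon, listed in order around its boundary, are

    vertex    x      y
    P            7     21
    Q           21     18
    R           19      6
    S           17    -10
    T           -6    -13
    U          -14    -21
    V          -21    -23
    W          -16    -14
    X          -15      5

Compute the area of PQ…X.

Cross-terms: -315, -216, -292, -281, -56, -119, -74, -290, -350  ⇒  Σ = -1993
Area = |Σ|/2 = 996.5.

996.5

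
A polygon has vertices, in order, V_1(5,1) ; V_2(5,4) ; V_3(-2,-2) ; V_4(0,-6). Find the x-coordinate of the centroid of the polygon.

18/11

Apply the shoelace formula. First the cross-terms c_i = x_i·y_{i+1} − x_{i+1}·y_i:
  15, -2, 12, 30  ⇒  2A = 55, A = 27.5.
Then Σ (x_i + x_{i+1})·c_i = 270, so x̄ = 270 / (6·27.5) = 18/11.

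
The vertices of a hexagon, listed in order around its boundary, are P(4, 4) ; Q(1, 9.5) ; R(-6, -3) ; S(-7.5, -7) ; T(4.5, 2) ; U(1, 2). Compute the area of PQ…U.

Apply the shoelace (surveyor's) formula: 2A = Σ (x_i·y_{i+1} − x_{i+1}·y_i), indices taken mod 6.
Σ = (34) + (54) + (19.5) + (16.5) + (7) + (-4) = 127
Area = |Σ|/2 = 63.5.

63.5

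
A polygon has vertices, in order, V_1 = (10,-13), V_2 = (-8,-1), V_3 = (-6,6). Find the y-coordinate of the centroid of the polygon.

-8/3

Apply the shoelace formula. First the cross-terms c_i = x_i·y_{i+1} − x_{i+1}·y_i:
  -114, -54, 18  ⇒  2A = -150, A = -75.
Then Σ (y_i + y_{i+1})·c_i = 1200, so ȳ = 1200 / (6·(-75)) = -8/3.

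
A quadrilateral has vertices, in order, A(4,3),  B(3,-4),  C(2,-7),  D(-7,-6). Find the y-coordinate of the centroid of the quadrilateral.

-119/36

Apply the shoelace formula. First the cross-terms c_i = x_i·y_{i+1} − x_{i+1}·y_i:
  -25, -13, -61, 3  ⇒  2A = -96, A = -48.
Then Σ (y_i + y_{i+1})·c_i = 952, so ȳ = 952 / (6·(-48)) = -119/36.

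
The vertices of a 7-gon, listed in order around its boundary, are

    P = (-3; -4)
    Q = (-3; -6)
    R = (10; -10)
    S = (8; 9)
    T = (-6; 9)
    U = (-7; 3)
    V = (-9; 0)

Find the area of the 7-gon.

Σ = (6) + (90) + (170) + (126) + (45) + (27) + (36) = 500
Area = |Σ|/2 = 250.

250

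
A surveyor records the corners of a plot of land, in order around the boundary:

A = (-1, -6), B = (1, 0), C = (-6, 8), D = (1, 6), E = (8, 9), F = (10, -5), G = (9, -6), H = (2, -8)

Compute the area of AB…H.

Apply the surveyor's formula: 2A = Σ (x_i·y_{i+1} − x_{i+1}·y_i), indices taken mod 8.
Cross-terms: 6, 8, -44, -39, -130, -15, -60, -20  ⇒  Σ = -294
Area = |Σ|/2 = 147.

147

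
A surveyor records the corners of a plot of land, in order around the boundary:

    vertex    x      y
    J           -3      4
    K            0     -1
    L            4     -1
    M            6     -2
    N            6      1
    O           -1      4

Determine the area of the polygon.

Apply the shoelace (surveyor's) formula: 2A = Σ (x_i·y_{i+1} − x_{i+1}·y_i), indices taken mod 6.
Σ = (3) + (4) + (-2) + (18) + (25) + (8) = 56
Area = |Σ|/2 = 28.

28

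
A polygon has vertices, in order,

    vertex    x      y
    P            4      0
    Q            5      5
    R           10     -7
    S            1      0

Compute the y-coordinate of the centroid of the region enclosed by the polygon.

-221/174

Apply the surveyor's formula. First the cross-terms c_i = x_i·y_{i+1} − x_{i+1}·y_i:
  20, -85, 7, 0  ⇒  2A = -58, A = -29.
Then Σ (y_i + y_{i+1})·c_i = 221, so ȳ = 221 / (6·(-29)) = -221/174.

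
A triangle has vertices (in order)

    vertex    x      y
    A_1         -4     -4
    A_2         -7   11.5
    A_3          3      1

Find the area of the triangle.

Σ = (-74) + (-41.5) + (-8) = -123.5
Area = |Σ|/2 = 61.75.

61.75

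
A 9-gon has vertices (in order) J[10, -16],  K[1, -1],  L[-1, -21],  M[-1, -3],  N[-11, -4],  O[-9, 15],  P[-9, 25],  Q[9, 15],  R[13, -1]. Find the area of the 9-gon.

Apply the shoelace (surveyor's) formula: 2A = Σ (x_i·y_{i+1} − x_{i+1}·y_i), indices taken mod 9.
J→K: (10)(-1) − (1)(-16) = 6
K→L: (1)(-21) − (-1)(-1) = -22
L→M: (-1)(-3) − (-1)(-21) = -18
M→N: (-1)(-4) − (-11)(-3) = -29
N→O: (-11)(15) − (-9)(-4) = -201
O→P: (-9)(25) − (-9)(15) = -90
P→Q: (-9)(15) − (9)(25) = -360
Q→R: (9)(-1) − (13)(15) = -204
R→J: (13)(-16) − (10)(-1) = -198
Σ = -1116
Area = |Σ|/2 = 558.

558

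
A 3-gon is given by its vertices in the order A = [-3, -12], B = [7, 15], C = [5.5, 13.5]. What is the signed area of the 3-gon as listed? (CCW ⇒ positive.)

Apply Gauss's area formula: 2A = Σ (x_i·y_{i+1} − x_{i+1}·y_i), indices taken mod 3.
A→B: (-3)(15) − (7)(-12) = 39
B→C: (7)(13.5) − (5.5)(15) = 12
C→A: (5.5)(-12) − (-3)(13.5) = -25.5
Σ = 25.5
Signed area = Σ/2 = 12.75 (positive ⇒ counter-clockwise traversal).

12.75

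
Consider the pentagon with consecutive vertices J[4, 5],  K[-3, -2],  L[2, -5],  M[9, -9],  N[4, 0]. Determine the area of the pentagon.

54.5

Σ = (7) + (19) + (27) + (36) + (20) = 109
Area = |Σ|/2 = 54.5.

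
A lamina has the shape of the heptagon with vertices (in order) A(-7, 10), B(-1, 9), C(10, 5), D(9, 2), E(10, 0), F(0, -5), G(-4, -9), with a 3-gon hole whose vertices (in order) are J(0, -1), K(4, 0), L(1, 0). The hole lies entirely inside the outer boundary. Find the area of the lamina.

181.5

Outer boundary:
Apply Gauss's area formula: 2A = Σ (x_i·y_{i+1} − x_{i+1}·y_i), indices taken mod 7.
A→B: (-7)(9) − (-1)(10) = -53
B→C: (-1)(5) − (10)(9) = -95
C→D: (10)(2) − (9)(5) = -25
D→E: (9)(0) − (10)(2) = -20
E→F: (10)(-5) − (0)(0) = -50
F→G: (0)(-9) − (-4)(-5) = -20
G→A: (-4)(10) − (-7)(-9) = -103
Σ = -366
Area = |Σ|/2 = 183.
Hole:
Σ = (4) + (0) + (-1) = 3
Area = |Σ|/2 = 1.5.
Net area = 183 − 1.5 = 181.5.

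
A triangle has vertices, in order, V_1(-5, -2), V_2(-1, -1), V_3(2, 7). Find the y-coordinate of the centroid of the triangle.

Apply the surveyor's formula. First the cross-terms c_i = x_i·y_{i+1} − x_{i+1}·y_i:
  3, -5, 31  ⇒  2A = 29, A = 14.5.
Then Σ (y_i + y_{i+1})·c_i = 116, so ȳ = 116 / (6·14.5) = 4/3.

4/3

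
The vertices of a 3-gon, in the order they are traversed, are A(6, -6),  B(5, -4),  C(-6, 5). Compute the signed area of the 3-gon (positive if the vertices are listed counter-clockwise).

Apply the surveyor's formula: 2A = Σ (x_i·y_{i+1} − x_{i+1}·y_i), indices taken mod 3.
Σ = (6) + (1) + (6) = 13
Signed area = Σ/2 = 6.5 (positive ⇒ counter-clockwise traversal).

6.5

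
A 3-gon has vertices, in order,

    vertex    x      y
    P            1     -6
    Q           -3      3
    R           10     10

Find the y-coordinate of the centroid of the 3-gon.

Apply the shoelace (surveyor's) formula. First the cross-terms c_i = x_i·y_{i+1} − x_{i+1}·y_i:
  -15, -60, -70  ⇒  2A = -145, A = -72.5.
Then Σ (y_i + y_{i+1})·c_i = -1015, so ȳ = -1015 / (6·(-72.5)) = 7/3.

7/3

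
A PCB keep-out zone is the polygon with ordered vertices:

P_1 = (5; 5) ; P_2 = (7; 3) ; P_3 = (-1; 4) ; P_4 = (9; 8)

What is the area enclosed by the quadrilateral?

P_1→P_2: (5)(3) − (7)(5) = -20
P_2→P_3: (7)(4) − (-1)(3) = 31
P_3→P_4: (-1)(8) − (9)(4) = -44
P_4→P_1: (9)(5) − (5)(8) = 5
Σ = -28
Area = |Σ|/2 = 14.

14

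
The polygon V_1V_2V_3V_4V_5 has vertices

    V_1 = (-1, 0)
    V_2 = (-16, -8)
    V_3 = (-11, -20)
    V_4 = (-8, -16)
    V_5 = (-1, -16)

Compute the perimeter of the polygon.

58

|V_1V_2| = √((-15)² + (-8)²) = √289 = 17
|V_2V_3| = √((5)² + (-12)²) = √169 = 13
|V_3V_4| = √((3)² + (4)²) = √25 = 5
|V_4V_5| = √((7)² + (0)²) = √49 = 7
|V_5V_1| = √((0)² + (16)²) = √256 = 16
Perimeter = 17 + 13 + 5 + 7 + 16 = 58.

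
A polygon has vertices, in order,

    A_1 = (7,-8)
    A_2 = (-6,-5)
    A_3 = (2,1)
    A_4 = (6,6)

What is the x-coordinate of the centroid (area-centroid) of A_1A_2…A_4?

407/163

Apply the shoelace formula. First the cross-terms c_i = x_i·y_{i+1} − x_{i+1}·y_i:
  -83, 4, 6, -90  ⇒  2A = -163, A = -81.5.
Then Σ (x_i + x_{i+1})·c_i = -1221, so x̄ = -1221 / (6·(-81.5)) = 407/163.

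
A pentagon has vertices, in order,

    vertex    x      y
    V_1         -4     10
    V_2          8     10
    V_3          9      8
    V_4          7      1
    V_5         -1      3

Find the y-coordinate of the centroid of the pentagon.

1059/169

Apply the surveyor's formula. First the cross-terms c_i = x_i·y_{i+1} − x_{i+1}·y_i:
  -120, -26, -47, 22, 2  ⇒  2A = -169, A = -84.5.
Then Σ (y_i + y_{i+1})·c_i = -3177, so ȳ = -3177 / (6·(-84.5)) = 1059/169.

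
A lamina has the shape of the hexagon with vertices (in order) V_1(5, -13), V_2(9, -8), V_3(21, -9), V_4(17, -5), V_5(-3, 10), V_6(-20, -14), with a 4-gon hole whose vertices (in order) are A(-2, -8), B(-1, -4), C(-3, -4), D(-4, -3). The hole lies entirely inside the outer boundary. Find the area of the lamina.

Outer boundary:
Apply the shoelace formula: 2A = Σ (x_i·y_{i+1} − x_{i+1}·y_i), indices taken mod 6.
Σ = (77) + (87) + (48) + (155) + (242) + (330) = 939
Area = |Σ|/2 = 469.5.
Hole:
Apply the surveyor's formula: 2A = Σ (x_i·y_{i+1} − x_{i+1}·y_i), indices taken mod 4.
Cross-terms: 0, -8, -7, 26  ⇒  Σ = 11
Area = |Σ|/2 = 5.5.
Net area = 469.5 − 5.5 = 464.

464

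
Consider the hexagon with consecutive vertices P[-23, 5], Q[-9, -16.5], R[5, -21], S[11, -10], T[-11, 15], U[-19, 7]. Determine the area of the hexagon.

Apply the shoelace (surveyor's) formula: 2A = Σ (x_i·y_{i+1} − x_{i+1}·y_i), indices taken mod 6.
Cross-terms: 424.5, 271.5, 181, 55, 208, 66  ⇒  Σ = 1206
Area = |Σ|/2 = 603.

603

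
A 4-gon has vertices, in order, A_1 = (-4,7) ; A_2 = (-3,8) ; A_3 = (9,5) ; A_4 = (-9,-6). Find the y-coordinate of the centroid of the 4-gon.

Apply the shoelace formula. First the cross-terms c_i = x_i·y_{i+1} − x_{i+1}·y_i:
  -11, -87, -9, -87  ⇒  2A = -194, A = -97.
Then Σ (y_i + y_{i+1})·c_i = -1374, so ȳ = -1374 / (6·(-97)) = 229/97.

229/97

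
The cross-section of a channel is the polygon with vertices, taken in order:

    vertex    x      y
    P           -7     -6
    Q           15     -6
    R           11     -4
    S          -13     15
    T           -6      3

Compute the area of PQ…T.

Σ = (132) + (6) + (113) + (51) + (57) = 359
Area = |Σ|/2 = 179.5.

179.5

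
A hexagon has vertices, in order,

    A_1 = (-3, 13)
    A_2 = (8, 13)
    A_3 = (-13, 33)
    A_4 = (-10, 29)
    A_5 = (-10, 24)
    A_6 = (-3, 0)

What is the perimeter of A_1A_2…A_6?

88

|A_1A_2| = √((11)² + (0)²) = √121 = 11
|A_2A_3| = √((-21)² + (20)²) = √841 = 29
|A_3A_4| = √((3)² + (-4)²) = √25 = 5
|A_4A_5| = √((0)² + (-5)²) = √25 = 5
|A_5A_6| = √((7)² + (-24)²) = √625 = 25
|A_6A_1| = √((0)² + (13)²) = √169 = 13
Perimeter = 11 + 29 + 5 + 5 + 25 + 13 = 88.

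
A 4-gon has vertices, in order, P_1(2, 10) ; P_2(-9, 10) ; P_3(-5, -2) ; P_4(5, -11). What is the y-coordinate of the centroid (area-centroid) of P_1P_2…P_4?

29/15

Apply the shoelace (surveyor's) formula. First the cross-terms c_i = x_i·y_{i+1} − x_{i+1}·y_i:
  110, 68, 65, 72  ⇒  2A = 315, A = 157.5.
Then Σ (y_i + y_{i+1})·c_i = 1827, so ȳ = 1827 / (6·157.5) = 29/15.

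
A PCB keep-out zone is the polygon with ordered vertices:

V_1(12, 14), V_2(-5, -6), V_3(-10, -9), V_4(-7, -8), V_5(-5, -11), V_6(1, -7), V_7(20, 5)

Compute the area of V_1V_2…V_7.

224

Apply the surveyor's formula: 2A = Σ (x_i·y_{i+1} − x_{i+1}·y_i), indices taken mod 7.
V_1→V_2: (12)(-6) − (-5)(14) = -2
V_2→V_3: (-5)(-9) − (-10)(-6) = -15
V_3→V_4: (-10)(-8) − (-7)(-9) = 17
V_4→V_5: (-7)(-11) − (-5)(-8) = 37
V_5→V_6: (-5)(-7) − (1)(-11) = 46
V_6→V_7: (1)(5) − (20)(-7) = 145
V_7→V_1: (20)(14) − (12)(5) = 220
Σ = 448
Area = |Σ|/2 = 224.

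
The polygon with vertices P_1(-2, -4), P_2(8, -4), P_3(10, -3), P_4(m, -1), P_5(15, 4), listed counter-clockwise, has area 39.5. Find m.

Write out the shoelace sum; only the two edges meeting at P_4 involve m:
2·Area = [(10·(-1) − m·(-3)) + (m·4 − 15·(-1))] + 4
       = 7·m + 9 = 79
⇒ m = 10.

10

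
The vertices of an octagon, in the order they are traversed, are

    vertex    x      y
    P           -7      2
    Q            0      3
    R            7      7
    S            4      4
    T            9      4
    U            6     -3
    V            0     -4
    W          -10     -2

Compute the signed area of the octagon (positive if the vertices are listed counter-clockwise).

Apply Gauss's area formula: 2A = Σ (x_i·y_{i+1} − x_{i+1}·y_i), indices taken mod 8.
P→Q: (-7)(3) − (0)(2) = -21
Q→R: (0)(7) − (7)(3) = -21
R→S: (7)(4) − (4)(7) = 0
S→T: (4)(4) − (9)(4) = -20
T→U: (9)(-3) − (6)(4) = -51
U→V: (6)(-4) − (0)(-3) = -24
V→W: (0)(-2) − (-10)(-4) = -40
W→P: (-10)(2) − (-7)(-2) = -34
Σ = -211
Signed area = Σ/2 = -105.5 (negative ⇒ clockwise traversal).

-105.5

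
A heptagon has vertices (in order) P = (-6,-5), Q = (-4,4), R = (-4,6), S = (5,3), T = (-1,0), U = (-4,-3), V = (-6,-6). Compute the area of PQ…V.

Apply Gauss's area formula: 2A = Σ (x_i·y_{i+1} − x_{i+1}·y_i), indices taken mod 7.
Cross-terms: -44, -8, -42, 3, 3, 6, -6  ⇒  Σ = -88
Area = |Σ|/2 = 44.

44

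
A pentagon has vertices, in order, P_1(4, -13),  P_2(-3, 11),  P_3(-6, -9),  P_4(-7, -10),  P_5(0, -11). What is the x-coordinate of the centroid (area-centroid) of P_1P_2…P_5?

Apply the surveyor's formula. First the cross-terms c_i = x_i·y_{i+1} − x_{i+1}·y_i:
  5, 93, -3, 77, 44  ⇒  2A = 216, A = 108.
Then Σ (x_i + x_{i+1})·c_i = -1156, so x̄ = -1156 / (6·108) = -289/162.

-289/162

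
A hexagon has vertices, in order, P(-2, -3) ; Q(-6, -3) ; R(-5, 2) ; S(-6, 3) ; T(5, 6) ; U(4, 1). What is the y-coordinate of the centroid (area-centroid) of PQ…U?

4/3

Apply the shoelace formula. First the cross-terms c_i = x_i·y_{i+1} − x_{i+1}·y_i:
  -12, -27, -3, -51, -19, -10  ⇒  2A = -122, A = -61.
Then Σ (y_i + y_{i+1})·c_i = -488, so ȳ = -488 / (6·(-61)) = 4/3.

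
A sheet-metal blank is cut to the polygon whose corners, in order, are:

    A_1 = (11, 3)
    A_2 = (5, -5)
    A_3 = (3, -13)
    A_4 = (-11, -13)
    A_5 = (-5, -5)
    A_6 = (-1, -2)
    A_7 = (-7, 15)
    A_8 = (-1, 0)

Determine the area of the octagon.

Apply the surveyor's formula: 2A = Σ (x_i·y_{i+1} − x_{i+1}·y_i), indices taken mod 8.
Cross-terms: -70, -50, -182, -10, 5, -29, 15, -3  ⇒  Σ = -324
Area = |Σ|/2 = 162.

162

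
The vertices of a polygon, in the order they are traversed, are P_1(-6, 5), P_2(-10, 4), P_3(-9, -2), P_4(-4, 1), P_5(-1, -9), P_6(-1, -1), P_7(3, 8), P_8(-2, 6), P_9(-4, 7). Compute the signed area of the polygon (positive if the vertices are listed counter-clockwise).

Apply the shoelace formula: 2A = Σ (x_i·y_{i+1} − x_{i+1}·y_i), indices taken mod 9.
Cross-terms: 26, 56, -17, 37, -8, -5, 34, 10, 22  ⇒  Σ = 155
Signed area = Σ/2 = 77.5 (positive ⇒ counter-clockwise traversal).

77.5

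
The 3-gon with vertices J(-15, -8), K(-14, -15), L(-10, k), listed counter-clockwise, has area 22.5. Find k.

2

The doubled signed area Σ (x_i y_{i+1} − x_{i+1} y_i) is linear in k.
With k=0 it equals 43; the coefficient of k is 1 (from the two edges through L).
So 1·k + 43 = 2·22.5 = 45 ⇒ k = 2.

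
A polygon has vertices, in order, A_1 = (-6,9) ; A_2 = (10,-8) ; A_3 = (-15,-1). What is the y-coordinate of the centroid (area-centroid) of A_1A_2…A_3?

Apply the shoelace (surveyor's) formula. First the cross-terms c_i = x_i·y_{i+1} − x_{i+1}·y_i:
  -42, -130, -141  ⇒  2A = -313, A = -156.5.
Then Σ (y_i + y_{i+1})·c_i = 0, so ȳ = 0 / (6·(-156.5)) = 0.

0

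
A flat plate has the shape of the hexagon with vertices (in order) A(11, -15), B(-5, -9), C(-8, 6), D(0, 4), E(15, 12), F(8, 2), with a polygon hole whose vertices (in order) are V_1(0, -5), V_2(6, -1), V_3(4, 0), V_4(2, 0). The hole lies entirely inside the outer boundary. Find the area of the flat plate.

276

Outer boundary:
Apply the surveyor's formula: 2A = Σ (x_i·y_{i+1} − x_{i+1}·y_i), indices taken mod 6.
Σ = (-174) + (-102) + (-32) + (-60) + (-66) + (-142) = -576
Area = |Σ|/2 = 288.
Hole:
Apply the surveyor's formula: 2A = Σ (x_i·y_{i+1} − x_{i+1}·y_i), indices taken mod 4.
Σ = (30) + (4) + (0) + (-10) = 24
Area = |Σ|/2 = 12.
Net area = 288 − 12 = 276.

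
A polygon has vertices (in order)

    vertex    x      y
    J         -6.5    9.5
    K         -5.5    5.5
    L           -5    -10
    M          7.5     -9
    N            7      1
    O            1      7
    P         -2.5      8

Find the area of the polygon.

195.625

Apply the shoelace formula: 2A = Σ (x_i·y_{i+1} − x_{i+1}·y_i), indices taken mod 7.
Cross-terms: 16.5, 82.5, 120, 70.5, 48, 25.5, 28.25  ⇒  Σ = 391.25
Area = |Σ|/2 = 195.625.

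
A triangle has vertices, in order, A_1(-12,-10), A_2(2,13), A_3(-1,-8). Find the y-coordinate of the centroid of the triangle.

-5/3

Apply Gauss's area formula. First the cross-terms c_i = x_i·y_{i+1} − x_{i+1}·y_i:
  -136, -3, -86  ⇒  2A = -225, A = -112.5.
Then Σ (y_i + y_{i+1})·c_i = 1125, so ȳ = 1125 / (6·(-112.5)) = -5/3.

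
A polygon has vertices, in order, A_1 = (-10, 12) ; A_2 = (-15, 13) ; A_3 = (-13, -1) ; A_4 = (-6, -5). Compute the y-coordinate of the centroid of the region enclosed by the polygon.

250/57

Apply the shoelace (surveyor's) formula. First the cross-terms c_i = x_i·y_{i+1} − x_{i+1}·y_i:
  50, 184, 59, -122  ⇒  2A = 171, A = 85.5.
Then Σ (y_i + y_{i+1})·c_i = 2250, so ȳ = 2250 / (6·85.5) = 250/57.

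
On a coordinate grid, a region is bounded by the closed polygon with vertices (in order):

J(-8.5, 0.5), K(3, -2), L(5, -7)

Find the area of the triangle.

Apply the shoelace (surveyor's) formula: 2A = Σ (x_i·y_{i+1} − x_{i+1}·y_i), indices taken mod 3.
J→K: (-8.5)(-2) − (3)(0.5) = 15.5
K→L: (3)(-7) − (5)(-2) = -11
L→J: (5)(0.5) − (-8.5)(-7) = -57
Σ = -52.5
Area = |Σ|/2 = 26.25.

26.25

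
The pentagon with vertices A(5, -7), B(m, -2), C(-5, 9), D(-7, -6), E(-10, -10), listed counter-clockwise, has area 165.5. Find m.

8

The doubled signed area Σ (x_i y_{i+1} − x_{i+1} y_i) is linear in m.
With m=0 it equals 203; the coefficient of m is 16 (from the two edges through B).
So 16·m + 203 = 2·165.5 = 331 ⇒ m = 8.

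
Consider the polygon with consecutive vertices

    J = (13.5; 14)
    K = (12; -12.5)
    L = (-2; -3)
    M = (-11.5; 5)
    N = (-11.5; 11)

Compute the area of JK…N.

Apply Gauss's area formula: 2A = Σ (x_i·y_{i+1} − x_{i+1}·y_i), indices taken mod 5.
J→K: (13.5)(-12.5) − (12)(14) = -336.75
K→L: (12)(-3) − (-2)(-12.5) = -61
L→M: (-2)(5) − (-11.5)(-3) = -44.5
M→N: (-11.5)(11) − (-11.5)(5) = -69
N→J: (-11.5)(14) − (13.5)(11) = -309.5
Σ = -820.75
Area = |Σ|/2 = 410.375.

410.375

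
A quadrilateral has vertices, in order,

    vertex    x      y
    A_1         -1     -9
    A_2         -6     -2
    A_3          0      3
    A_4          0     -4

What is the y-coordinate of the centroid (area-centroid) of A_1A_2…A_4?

Apply the shoelace formula. First the cross-terms c_i = x_i·y_{i+1} − x_{i+1}·y_i:
  -52, -18, 0, -4  ⇒  2A = -74, A = -37.
Then Σ (y_i + y_{i+1})·c_i = 606, so ȳ = 606 / (6·(-37)) = -101/37.

-101/37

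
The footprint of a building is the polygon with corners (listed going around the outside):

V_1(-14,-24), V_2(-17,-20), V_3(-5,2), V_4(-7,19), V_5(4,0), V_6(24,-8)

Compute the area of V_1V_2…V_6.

Apply the surveyor's formula: 2A = Σ (x_i·y_{i+1} − x_{i+1}·y_i), indices taken mod 6.
V_1→V_2: (-14)(-20) − (-17)(-24) = -128
V_2→V_3: (-17)(2) − (-5)(-20) = -134
V_3→V_4: (-5)(19) − (-7)(2) = -81
V_4→V_5: (-7)(0) − (4)(19) = -76
V_5→V_6: (4)(-8) − (24)(0) = -32
V_6→V_1: (24)(-24) − (-14)(-8) = -688
Σ = -1139
Area = |Σ|/2 = 569.5.

569.5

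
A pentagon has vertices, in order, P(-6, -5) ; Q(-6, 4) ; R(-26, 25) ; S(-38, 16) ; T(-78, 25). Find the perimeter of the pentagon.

172

|PQ| = √((0)² + (9)²) = √81 = 9
|QR| = √((-20)² + (21)²) = √841 = 29
|RS| = √((-12)² + (-9)²) = √225 = 15
|ST| = √((-40)² + (9)²) = √1681 = 41
|TP| = √((72)² + (-30)²) = √6084 = 78
Perimeter = 9 + 29 + 15 + 41 + 78 = 172.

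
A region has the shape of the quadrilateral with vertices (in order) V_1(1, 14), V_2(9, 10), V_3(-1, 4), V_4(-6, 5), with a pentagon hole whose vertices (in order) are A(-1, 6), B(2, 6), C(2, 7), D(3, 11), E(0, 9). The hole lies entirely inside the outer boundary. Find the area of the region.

Outer boundary:
Σ = (-116) + (46) + (19) + (-89) = -140
Area = |Σ|/2 = 70.
Hole:
Apply Gauss's area formula: 2A = Σ (x_i·y_{i+1} − x_{i+1}·y_i), indices taken mod 5.
Cross-terms: -18, 2, 1, 27, 9  ⇒  Σ = 21
Area = |Σ|/2 = 10.5.
Net area = 70 − 10.5 = 59.5.

59.5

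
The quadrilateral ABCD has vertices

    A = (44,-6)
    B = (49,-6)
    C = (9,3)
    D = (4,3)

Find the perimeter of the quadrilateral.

92

|AB| = √((5)² + (0)²) = √25 = 5
|BC| = √((-40)² + (9)²) = √1681 = 41
|CD| = √((-5)² + (0)²) = √25 = 5
|DA| = √((40)² + (-9)²) = √1681 = 41
Perimeter = 5 + 41 + 5 + 41 = 92.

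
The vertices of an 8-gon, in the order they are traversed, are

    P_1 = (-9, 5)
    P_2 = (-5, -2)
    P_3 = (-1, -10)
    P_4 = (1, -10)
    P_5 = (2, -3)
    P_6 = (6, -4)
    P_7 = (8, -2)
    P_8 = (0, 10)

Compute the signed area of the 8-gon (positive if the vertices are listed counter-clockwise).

Apply the surveyor's formula: 2A = Σ (x_i·y_{i+1} − x_{i+1}·y_i), indices taken mod 8.
P_1→P_2: (-9)(-2) − (-5)(5) = 43
P_2→P_3: (-5)(-10) − (-1)(-2) = 48
P_3→P_4: (-1)(-10) − (1)(-10) = 20
P_4→P_5: (1)(-3) − (2)(-10) = 17
P_5→P_6: (2)(-4) − (6)(-3) = 10
P_6→P_7: (6)(-2) − (8)(-4) = 20
P_7→P_8: (8)(10) − (0)(-2) = 80
P_8→P_1: (0)(5) − (-9)(10) = 90
Σ = 328
Signed area = Σ/2 = 164 (positive ⇒ counter-clockwise traversal).

164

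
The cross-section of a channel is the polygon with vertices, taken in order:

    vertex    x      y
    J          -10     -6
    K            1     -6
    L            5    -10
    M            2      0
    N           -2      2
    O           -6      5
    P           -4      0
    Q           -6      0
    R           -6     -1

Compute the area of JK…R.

Apply the surveyor's formula: 2A = Σ (x_i·y_{i+1} − x_{i+1}·y_i), indices taken mod 9.
J→K: (-10)(-6) − (1)(-6) = 66
K→L: (1)(-10) − (5)(-6) = 20
L→M: (5)(0) − (2)(-10) = 20
M→N: (2)(2) − (-2)(0) = 4
N→O: (-2)(5) − (-6)(2) = 2
O→P: (-6)(0) − (-4)(5) = 20
P→Q: (-4)(0) − (-6)(0) = 0
Q→R: (-6)(-1) − (-6)(0) = 6
R→J: (-6)(-6) − (-10)(-1) = 26
Σ = 164
Area = |Σ|/2 = 82.

82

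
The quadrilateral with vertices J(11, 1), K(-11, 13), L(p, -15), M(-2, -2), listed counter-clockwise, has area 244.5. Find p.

The doubled signed area Σ (x_i y_{i+1} − x_{i+1} y_i) is linear in p.
With p=0 it equals 309; the coefficient of p is -15 (from the two edges through L).
So -15·p + 309 = 2·244.5 = 489 ⇒ p = -12.

-12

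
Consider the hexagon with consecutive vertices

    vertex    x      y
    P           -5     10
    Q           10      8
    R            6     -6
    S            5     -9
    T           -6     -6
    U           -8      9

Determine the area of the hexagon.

246.5

Σ = (-140) + (-108) + (-24) + (-84) + (-102) + (-35) = -493
Area = |Σ|/2 = 246.5.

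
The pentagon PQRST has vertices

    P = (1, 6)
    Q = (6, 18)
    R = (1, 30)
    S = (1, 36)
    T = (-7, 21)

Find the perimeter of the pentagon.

66

|PQ| = √((5)² + (12)²) = √169 = 13
|QR| = √((-5)² + (12)²) = √169 = 13
|RS| = √((0)² + (6)²) = √36 = 6
|ST| = √((-8)² + (-15)²) = √289 = 17
|TP| = √((8)² + (-15)²) = √289 = 17
Perimeter = 13 + 13 + 6 + 17 + 17 = 66.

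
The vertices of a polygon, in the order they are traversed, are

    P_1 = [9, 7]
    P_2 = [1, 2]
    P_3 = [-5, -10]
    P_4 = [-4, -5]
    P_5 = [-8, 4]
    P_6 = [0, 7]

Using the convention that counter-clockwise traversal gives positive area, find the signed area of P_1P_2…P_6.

-89.5

Apply the shoelace (surveyor's) formula: 2A = Σ (x_i·y_{i+1} − x_{i+1}·y_i), indices taken mod 6.
Σ = (11) + (0) + (-15) + (-56) + (-56) + (-63) = -179
Signed area = Σ/2 = -89.5 (negative ⇒ clockwise traversal).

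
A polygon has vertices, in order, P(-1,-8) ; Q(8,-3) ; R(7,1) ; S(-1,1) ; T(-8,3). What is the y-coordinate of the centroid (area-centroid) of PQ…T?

Apply the surveyor's formula. First the cross-terms c_i = x_i·y_{i+1} − x_{i+1}·y_i:
  67, 29, 8, 5, 67  ⇒  2A = 176, A = 88.
Then Σ (y_i + y_{i+1})·c_i = -1094, so ȳ = -1094 / (6·88) = -547/264.

-547/264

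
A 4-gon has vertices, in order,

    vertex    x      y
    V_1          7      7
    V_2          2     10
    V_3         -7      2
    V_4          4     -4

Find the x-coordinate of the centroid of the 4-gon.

Apply the surveyor's formula. First the cross-terms c_i = x_i·y_{i+1} − x_{i+1}·y_i:
  56, 74, 20, 56  ⇒  2A = 206, A = 103.
Then Σ (x_i + x_{i+1})·c_i = 690, so x̄ = 690 / (6·103) = 115/103.

115/103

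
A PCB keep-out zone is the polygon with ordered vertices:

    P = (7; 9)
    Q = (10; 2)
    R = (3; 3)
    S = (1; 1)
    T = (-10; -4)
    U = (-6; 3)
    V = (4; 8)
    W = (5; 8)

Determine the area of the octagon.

P→Q: (7)(2) − (10)(9) = -76
Q→R: (10)(3) − (3)(2) = 24
R→S: (3)(1) − (1)(3) = 0
S→T: (1)(-4) − (-10)(1) = 6
T→U: (-10)(3) − (-6)(-4) = -54
U→V: (-6)(8) − (4)(3) = -60
V→W: (4)(8) − (5)(8) = -8
W→P: (5)(9) − (7)(8) = -11
Σ = -179
Area = |Σ|/2 = 89.5.

89.5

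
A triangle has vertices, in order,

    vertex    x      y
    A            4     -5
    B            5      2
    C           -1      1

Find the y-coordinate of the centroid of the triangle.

-2/3

Apply Gauss's area formula. First the cross-terms c_i = x_i·y_{i+1} − x_{i+1}·y_i:
  33, 7, 1  ⇒  2A = 41, A = 20.5.
Then Σ (y_i + y_{i+1})·c_i = -82, so ȳ = -82 / (6·20.5) = -2/3.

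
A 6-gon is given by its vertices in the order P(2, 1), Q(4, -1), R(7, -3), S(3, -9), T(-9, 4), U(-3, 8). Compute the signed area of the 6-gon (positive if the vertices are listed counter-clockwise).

-106.5

P→Q: (2)(-1) − (4)(1) = -6
Q→R: (4)(-3) − (7)(-1) = -5
R→S: (7)(-9) − (3)(-3) = -54
S→T: (3)(4) − (-9)(-9) = -69
T→U: (-9)(8) − (-3)(4) = -60
U→P: (-3)(1) − (2)(8) = -19
Σ = -213
Signed area = Σ/2 = -106.5 (negative ⇒ clockwise traversal).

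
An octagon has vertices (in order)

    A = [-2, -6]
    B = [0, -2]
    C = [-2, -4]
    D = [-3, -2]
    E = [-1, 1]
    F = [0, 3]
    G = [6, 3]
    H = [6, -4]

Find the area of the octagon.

60

Apply the shoelace (surveyor's) formula: 2A = Σ (x_i·y_{i+1} − x_{i+1}·y_i), indices taken mod 8.
Cross-terms: 4, -4, -8, -5, -3, -18, -42, -44  ⇒  Σ = -120
Area = |Σ|/2 = 60.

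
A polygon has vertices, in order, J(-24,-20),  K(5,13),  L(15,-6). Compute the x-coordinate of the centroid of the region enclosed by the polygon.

-4/3

Apply the shoelace (surveyor's) formula. First the cross-terms c_i = x_i·y_{i+1} − x_{i+1}·y_i:
  -212, -225, -444  ⇒  2A = -881, A = -440.5.
Then Σ (x_i + x_{i+1})·c_i = 3524, so x̄ = 3524 / (6·(-440.5)) = -4/3.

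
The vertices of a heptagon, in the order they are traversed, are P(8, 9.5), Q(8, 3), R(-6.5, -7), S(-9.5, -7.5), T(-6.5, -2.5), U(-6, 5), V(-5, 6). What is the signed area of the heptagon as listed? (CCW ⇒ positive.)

-142.625

Σ = (-52) + (-36.5) + (-17.75) + (-25) + (-47.5) + (-11) + (-95.5) = -285.25
Signed area = Σ/2 = -142.625 (negative ⇒ clockwise traversal).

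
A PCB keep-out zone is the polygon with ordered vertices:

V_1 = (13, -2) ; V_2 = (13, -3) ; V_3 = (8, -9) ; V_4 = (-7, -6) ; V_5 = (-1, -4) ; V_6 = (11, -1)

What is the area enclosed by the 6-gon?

79.5

Apply the shoelace formula: 2A = Σ (x_i·y_{i+1} − x_{i+1}·y_i), indices taken mod 6.
Σ = (-13) + (-93) + (-111) + (22) + (45) + (-9) = -159
Area = |Σ|/2 = 79.5.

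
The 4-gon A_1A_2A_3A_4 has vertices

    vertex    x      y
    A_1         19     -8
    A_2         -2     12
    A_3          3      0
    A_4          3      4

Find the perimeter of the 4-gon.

|A_1A_2| = √((-21)² + (20)²) = √841 = 29
|A_2A_3| = √((5)² + (-12)²) = √169 = 13
|A_3A_4| = √((0)² + (4)²) = √16 = 4
|A_4A_1| = √((16)² + (-12)²) = √400 = 20
Perimeter = 29 + 13 + 4 + 20 = 66.

66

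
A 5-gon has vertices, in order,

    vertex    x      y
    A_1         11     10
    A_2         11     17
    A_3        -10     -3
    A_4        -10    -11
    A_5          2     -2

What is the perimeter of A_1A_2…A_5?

74

|A_1A_2| = √((0)² + (7)²) = √49 = 7
|A_2A_3| = √((-21)² + (-20)²) = √841 = 29
|A_3A_4| = √((0)² + (-8)²) = √64 = 8
|A_4A_5| = √((12)² + (9)²) = √225 = 15
|A_5A_1| = √((9)² + (12)²) = √225 = 15
Perimeter = 7 + 29 + 8 + 15 + 15 = 74.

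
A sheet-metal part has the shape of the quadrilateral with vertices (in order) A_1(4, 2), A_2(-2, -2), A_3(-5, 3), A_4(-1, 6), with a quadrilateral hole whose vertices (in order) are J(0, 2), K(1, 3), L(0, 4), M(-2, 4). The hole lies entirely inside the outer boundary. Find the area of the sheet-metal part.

Outer boundary:
Σ = (-4) + (-16) + (-27) + (-26) = -73
Area = |Σ|/2 = 36.5.
Hole:
Apply the shoelace formula: 2A = Σ (x_i·y_{i+1} − x_{i+1}·y_i), indices taken mod 4.
J→K: (0)(3) − (1)(2) = -2
K→L: (1)(4) − (0)(3) = 4
L→M: (0)(4) − (-2)(4) = 8
M→J: (-2)(2) − (0)(4) = -4
Σ = 6
Area = |Σ|/2 = 3.
Net area = 36.5 − 3 = 33.5.

33.5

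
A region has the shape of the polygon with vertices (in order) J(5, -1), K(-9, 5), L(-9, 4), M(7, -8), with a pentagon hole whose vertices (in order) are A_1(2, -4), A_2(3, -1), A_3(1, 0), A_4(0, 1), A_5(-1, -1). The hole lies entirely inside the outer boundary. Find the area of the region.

Outer boundary:
Apply the shoelace (surveyor's) formula: 2A = Σ (x_i·y_{i+1} − x_{i+1}·y_i), indices taken mod 4.
Σ = (16) + (9) + (44) + (33) = 102
Area = |Σ|/2 = 51.
Hole:
Apply Gauss's area formula: 2A = Σ (x_i·y_{i+1} − x_{i+1}·y_i), indices taken mod 5.
Σ = (10) + (1) + (1) + (1) + (6) = 19
Area = |Σ|/2 = 9.5.
Net area = 51 − 9.5 = 41.5.

41.5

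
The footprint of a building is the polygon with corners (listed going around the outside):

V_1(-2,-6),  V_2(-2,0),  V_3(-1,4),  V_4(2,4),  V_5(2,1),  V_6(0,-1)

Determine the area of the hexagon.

Cross-terms: -12, -8, -12, -6, -2, -2  ⇒  Σ = -42
Area = |Σ|/2 = 21.

21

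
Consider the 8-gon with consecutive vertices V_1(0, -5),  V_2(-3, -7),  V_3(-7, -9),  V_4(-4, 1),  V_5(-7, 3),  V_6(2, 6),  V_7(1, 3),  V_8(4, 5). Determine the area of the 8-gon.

Σ = (-15) + (-22) + (-43) + (-5) + (-48) + (0) + (-7) + (-20) = -160
Area = |Σ|/2 = 80.

80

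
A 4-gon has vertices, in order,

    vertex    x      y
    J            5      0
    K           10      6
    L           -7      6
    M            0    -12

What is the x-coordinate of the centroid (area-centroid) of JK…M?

Apply Gauss's area formula. First the cross-terms c_i = x_i·y_{i+1} − x_{i+1}·y_i:
  30, 102, 84, 60  ⇒  2A = 276, A = 138.
Then Σ (x_i + x_{i+1})·c_i = 468, so x̄ = 468 / (6·138) = 13/23.

13/23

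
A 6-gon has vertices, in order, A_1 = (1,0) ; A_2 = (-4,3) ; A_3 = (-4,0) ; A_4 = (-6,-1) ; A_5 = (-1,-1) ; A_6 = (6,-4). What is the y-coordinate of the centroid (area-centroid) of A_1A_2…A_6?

-35/114

Apply the shoelace (surveyor's) formula. First the cross-terms c_i = x_i·y_{i+1} − x_{i+1}·y_i:
  3, 12, 4, 5, 10, 4  ⇒  2A = 38, A = 19.
Then Σ (y_i + y_{i+1})·c_i = -35, so ȳ = -35 / (6·19) = -35/114.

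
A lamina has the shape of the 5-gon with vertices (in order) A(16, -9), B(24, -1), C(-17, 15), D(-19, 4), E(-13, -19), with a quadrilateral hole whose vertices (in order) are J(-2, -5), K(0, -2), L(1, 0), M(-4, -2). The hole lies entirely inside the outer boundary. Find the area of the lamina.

Outer boundary:
Σ = (200) + (343) + (217) + (413) + (421) = 1594
Area = |Σ|/2 = 797.
Hole:
Apply the surveyor's formula: 2A = Σ (x_i·y_{i+1} − x_{i+1}·y_i), indices taken mod 4.
Σ = (4) + (2) + (-2) + (16) = 20
Area = |Σ|/2 = 10.
Net area = 797 − 10 = 787.

787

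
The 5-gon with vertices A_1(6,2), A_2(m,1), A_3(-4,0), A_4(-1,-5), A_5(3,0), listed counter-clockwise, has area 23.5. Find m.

The doubled signed area Σ (x_i y_{i+1} − x_{i+1} y_i) is linear in m.
With m=0 it equals 51; the coefficient of m is -2 (from the two edges through A_2).
So -2·m + 51 = 2·23.5 = 47 ⇒ m = 2.

2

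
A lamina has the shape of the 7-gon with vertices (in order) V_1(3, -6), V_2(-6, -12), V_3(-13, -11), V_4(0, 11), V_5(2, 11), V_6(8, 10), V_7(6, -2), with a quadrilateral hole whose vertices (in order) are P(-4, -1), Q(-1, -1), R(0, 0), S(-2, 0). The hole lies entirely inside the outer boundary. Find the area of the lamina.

Outer boundary:
Cross-terms: -72, -90, -143, -22, -68, -76, -30  ⇒  Σ = -501
Area = |Σ|/2 = 250.5.
Hole:
Apply Gauss's area formula: 2A = Σ (x_i·y_{i+1} − x_{i+1}·y_i), indices taken mod 4.
Σ = (3) + (0) + (0) + (2) = 5
Area = |Σ|/2 = 2.5.
Net area = 250.5 − 2.5 = 248.

248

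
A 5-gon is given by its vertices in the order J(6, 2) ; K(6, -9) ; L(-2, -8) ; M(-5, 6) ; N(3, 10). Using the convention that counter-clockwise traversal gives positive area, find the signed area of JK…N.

-153

J→K: (6)(-9) − (6)(2) = -66
K→L: (6)(-8) − (-2)(-9) = -66
L→M: (-2)(6) − (-5)(-8) = -52
M→N: (-5)(10) − (3)(6) = -68
N→J: (3)(2) − (6)(10) = -54
Σ = -306
Signed area = Σ/2 = -153 (negative ⇒ clockwise traversal).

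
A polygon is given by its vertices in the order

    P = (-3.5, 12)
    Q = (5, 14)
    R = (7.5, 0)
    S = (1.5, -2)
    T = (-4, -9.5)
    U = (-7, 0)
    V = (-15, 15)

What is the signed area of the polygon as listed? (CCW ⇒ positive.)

-275.125

Apply the shoelace (surveyor's) formula: 2A = Σ (x_i·y_{i+1} − x_{i+1}·y_i), indices taken mod 7.
P→Q: (-3.5)(14) − (5)(12) = -109
Q→R: (5)(0) − (7.5)(14) = -105
R→S: (7.5)(-2) − (1.5)(0) = -15
S→T: (1.5)(-9.5) − (-4)(-2) = -22.25
T→U: (-4)(0) − (-7)(-9.5) = -66.5
U→V: (-7)(15) − (-15)(0) = -105
V→P: (-15)(12) − (-3.5)(15) = -127.5
Σ = -550.25
Signed area = Σ/2 = -275.125 (negative ⇒ clockwise traversal).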